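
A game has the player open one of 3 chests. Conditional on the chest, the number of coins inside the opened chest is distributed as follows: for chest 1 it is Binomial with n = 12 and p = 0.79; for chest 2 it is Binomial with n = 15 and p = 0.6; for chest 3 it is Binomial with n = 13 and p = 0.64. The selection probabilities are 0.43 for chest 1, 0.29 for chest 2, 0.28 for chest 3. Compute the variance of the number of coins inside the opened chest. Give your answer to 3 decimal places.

Per component, 1: μ=9.48, E[X²]=91.8612; 2: μ=9, E[X²]=84.6; 3: μ=8.32, E[X²]=72.2176.
E[X] = 0.43·9.48 + 0.29·9 + 0.28·8.32 = 9.016.
E[X²] = 0.43·91.8612 + 0.29·84.6 + 0.28·72.2176 = 84.2552.
Var(X) = E[X²] − (E[X])² = 84.2552 − 81.2883 = 2.96699.

2.967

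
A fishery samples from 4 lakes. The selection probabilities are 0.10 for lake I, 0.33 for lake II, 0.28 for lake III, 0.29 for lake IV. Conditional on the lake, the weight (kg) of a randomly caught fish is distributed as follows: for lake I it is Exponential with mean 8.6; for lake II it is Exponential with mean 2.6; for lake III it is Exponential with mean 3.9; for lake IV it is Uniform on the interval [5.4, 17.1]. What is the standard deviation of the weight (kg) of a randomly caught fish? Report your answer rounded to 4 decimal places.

Per component, I: μ=8.6, E[X²]=147.92; II: μ=2.6, E[X²]=13.52; III: μ=3.9, E[X²]=30.42; IV: μ=11.25, E[X²]=137.97.
E[X] = 0.1·8.6 + 0.33·2.6 + 0.28·3.9 + 0.29·11.25 = 6.0725.
E[X²] = 0.1·147.92 + 0.33·13.52 + 0.28·30.42 + 0.29·137.97 = 67.7825.
Var(X) = E[X²] − (E[X])² = 67.7825 − 36.8753 = 30.9072.
SD(X) = √30.9072 = 5.55943.

5.5594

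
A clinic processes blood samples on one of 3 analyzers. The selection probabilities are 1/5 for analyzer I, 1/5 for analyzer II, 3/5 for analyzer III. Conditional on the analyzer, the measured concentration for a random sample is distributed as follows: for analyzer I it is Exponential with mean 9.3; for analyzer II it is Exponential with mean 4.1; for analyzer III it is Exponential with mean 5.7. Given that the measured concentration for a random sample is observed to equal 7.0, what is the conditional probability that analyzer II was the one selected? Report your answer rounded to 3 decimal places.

0.178

Likelihoods f(7.0 | ·): I: 0.0506557; II: 0.0442321; III: 0.0513785.
Posterior ∝ prior × likelihood. Numerator for II: 0.2·0.0442321 = 0.00884642.
Normalizing constant: 0.2·0.0506557 + 0.2·0.0442321 + 0.6·0.0513785 = 0.0498046.
P(II | observation) = 0.00884642 / 0.0498046 = 0.177622.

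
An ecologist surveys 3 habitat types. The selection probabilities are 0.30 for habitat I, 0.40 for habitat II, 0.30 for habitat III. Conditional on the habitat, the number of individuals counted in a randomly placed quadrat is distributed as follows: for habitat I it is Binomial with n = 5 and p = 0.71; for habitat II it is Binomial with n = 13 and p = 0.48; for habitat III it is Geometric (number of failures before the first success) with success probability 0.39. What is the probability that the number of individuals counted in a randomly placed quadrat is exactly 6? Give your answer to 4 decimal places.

0.0923

Conditional on each habitat, P(X = 6): I: 0; II: 0.215769; III: 0.0200929.
By total probability, P(X = 6) = 0.3·0 + 0.4·0.215769 + 0.3·0.0200929 = 0.0923353.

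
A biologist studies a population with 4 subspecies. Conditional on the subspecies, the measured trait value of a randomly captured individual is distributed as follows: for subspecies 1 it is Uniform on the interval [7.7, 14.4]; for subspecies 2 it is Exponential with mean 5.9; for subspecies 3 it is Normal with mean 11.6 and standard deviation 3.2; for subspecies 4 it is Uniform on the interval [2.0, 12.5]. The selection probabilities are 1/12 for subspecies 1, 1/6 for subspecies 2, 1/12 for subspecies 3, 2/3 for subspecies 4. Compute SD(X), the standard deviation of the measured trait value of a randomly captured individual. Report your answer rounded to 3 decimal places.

Per component, 1: μ=11.05, E[X²]=125.843; 2: μ=5.9, E[X²]=69.62; 3: μ=11.6, E[X²]=144.8; 4: μ=7.25, E[X²]=61.75.
E[X] = 0.0833333·11.05 + 0.166667·5.9 + 0.0833333·11.6 + 0.666667·7.25 = 7.70417.
E[X²] = 0.0833333·125.843 + 0.166667·69.62 + 0.0833333·144.8 + 0.666667·61.75 = 75.3236.
Var(X) = E[X²] − (E[X])² = 75.3236 − 59.3542 = 15.9694.
SD(X) = √15.9694 = 3.99618.

3.996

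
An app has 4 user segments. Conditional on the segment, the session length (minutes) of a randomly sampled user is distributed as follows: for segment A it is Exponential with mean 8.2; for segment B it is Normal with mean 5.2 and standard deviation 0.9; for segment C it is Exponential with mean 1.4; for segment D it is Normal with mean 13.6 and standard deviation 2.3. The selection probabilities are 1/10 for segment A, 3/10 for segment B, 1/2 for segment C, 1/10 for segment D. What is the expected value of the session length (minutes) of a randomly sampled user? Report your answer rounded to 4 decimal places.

Component means — A: 8.2; B: 5.2; C: 1.4; D: 13.6.
E[X] = 0.1·8.2 + 0.3·5.2 + 0.5·1.4 + 0.1·13.6 = 4.44.

4.4400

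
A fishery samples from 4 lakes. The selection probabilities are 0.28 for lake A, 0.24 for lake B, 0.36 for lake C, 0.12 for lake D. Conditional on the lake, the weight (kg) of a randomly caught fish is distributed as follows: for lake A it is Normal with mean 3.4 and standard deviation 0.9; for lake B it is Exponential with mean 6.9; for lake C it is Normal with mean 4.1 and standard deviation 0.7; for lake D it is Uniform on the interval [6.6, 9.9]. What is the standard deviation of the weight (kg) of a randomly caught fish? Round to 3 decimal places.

3.883

Per component, A: μ=3.4, E[X²]=12.37; B: μ=6.9, E[X²]=95.22; C: μ=4.1, E[X²]=17.3; D: μ=8.25, E[X²]=68.97.
E[X] = 0.28·3.4 + 0.24·6.9 + 0.36·4.1 + 0.12·8.25 = 5.074.
E[X²] = 0.28·12.37 + 0.24·95.22 + 0.36·17.3 + 0.12·68.97 = 40.8208.
Var(X) = E[X²] − (E[X])² = 40.8208 − 25.7455 = 15.0753.
SD(X) = √15.0753 = 3.8827.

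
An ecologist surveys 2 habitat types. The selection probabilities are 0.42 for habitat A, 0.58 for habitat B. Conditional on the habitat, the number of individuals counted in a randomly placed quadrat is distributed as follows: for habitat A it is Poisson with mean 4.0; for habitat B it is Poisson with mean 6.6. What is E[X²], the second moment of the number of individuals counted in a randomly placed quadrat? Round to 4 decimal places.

37.4928

For each component E[X²] = Var + (mean)², giving A: 20; B: 50.16.
Overall E[X²] = 0.42·20 + 0.58·50.16 = 37.4928.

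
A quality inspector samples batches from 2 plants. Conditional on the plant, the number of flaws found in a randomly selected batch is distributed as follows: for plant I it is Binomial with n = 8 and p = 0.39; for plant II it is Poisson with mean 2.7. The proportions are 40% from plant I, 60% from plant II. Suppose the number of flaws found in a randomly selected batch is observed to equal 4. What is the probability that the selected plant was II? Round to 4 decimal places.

0.4989

Likelihoods P(X=4 | ·): I: 0.224221; II: 0.148816.
Posterior ∝ prior × likelihood. Numerator for II: 0.6·0.148816 = 0.0892894.
Normalizing constant: 0.4·0.224221 + 0.6·0.148816 = 0.178978.
P(II | observation) = 0.0892894 / 0.178978 = 0.498886.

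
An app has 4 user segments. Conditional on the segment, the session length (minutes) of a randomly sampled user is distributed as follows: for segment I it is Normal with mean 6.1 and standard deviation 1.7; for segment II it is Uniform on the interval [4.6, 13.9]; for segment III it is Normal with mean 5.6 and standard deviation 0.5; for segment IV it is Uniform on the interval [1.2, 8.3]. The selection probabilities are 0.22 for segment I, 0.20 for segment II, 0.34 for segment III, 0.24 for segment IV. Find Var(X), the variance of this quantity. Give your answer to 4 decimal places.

Per component, I: μ=6.1, E[X²]=40.1; II: μ=9.25, E[X²]=92.77; III: μ=5.6, E[X²]=31.61; IV: μ=4.75, E[X²]=26.7633.
E[X] = 0.22·6.1 + 0.2·9.25 + 0.34·5.6 + 0.24·4.75 = 6.236.
E[X²] = 0.22·40.1 + 0.2·92.77 + 0.34·31.61 + 0.24·26.7633 = 44.5466.
Var(X) = E[X²] − (E[X])² = 44.5466 − 38.8877 = 5.6589.

5.6589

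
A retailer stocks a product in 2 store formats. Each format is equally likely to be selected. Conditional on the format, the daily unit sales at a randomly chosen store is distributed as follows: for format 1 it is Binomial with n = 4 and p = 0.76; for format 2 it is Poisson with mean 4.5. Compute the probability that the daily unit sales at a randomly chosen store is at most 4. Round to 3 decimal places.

Conditional on each format, P(X ≤ 4): 1: 1; 2: 0.532104.
By total probability, P(X ≤ 4) = 0.5·1 + 0.5·0.532104 = 0.766052.

0.766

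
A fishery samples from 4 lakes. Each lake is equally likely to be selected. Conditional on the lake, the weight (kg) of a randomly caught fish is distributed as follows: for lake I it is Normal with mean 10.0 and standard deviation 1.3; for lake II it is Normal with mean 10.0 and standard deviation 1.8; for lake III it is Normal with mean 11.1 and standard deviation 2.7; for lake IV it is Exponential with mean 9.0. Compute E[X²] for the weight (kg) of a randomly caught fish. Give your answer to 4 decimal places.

For each component E[X²] = Var + (mean)², giving I: 101.69; II: 103.24; III: 130.5; IV: 162.
Overall E[X²] = 0.25·101.69 + 0.25·103.24 + 0.25·130.5 + 0.25·162 = 124.358.

124.3575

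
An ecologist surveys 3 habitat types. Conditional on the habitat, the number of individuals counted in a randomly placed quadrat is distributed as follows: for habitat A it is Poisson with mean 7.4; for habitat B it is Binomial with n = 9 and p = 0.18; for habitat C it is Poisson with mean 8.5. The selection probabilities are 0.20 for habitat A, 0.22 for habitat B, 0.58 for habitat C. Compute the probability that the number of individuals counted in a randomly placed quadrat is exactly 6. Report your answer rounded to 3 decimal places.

0.090

Conditional on each habitat, P(X = 6): A: 0.139405; B: 0.00157527; C: 0.106581.
By total probability, P(X = 6) = 0.2·0.139405 + 0.22·0.00157527 + 0.58·0.106581 = 0.0900443.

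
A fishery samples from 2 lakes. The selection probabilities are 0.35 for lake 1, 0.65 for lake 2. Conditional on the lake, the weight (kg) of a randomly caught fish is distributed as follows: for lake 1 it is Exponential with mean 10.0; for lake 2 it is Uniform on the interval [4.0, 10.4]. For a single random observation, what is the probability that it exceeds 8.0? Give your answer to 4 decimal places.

0.4010

Conditional on each lake, P(X > 8.0): 1: 0.449329; 2: 0.375.
By total probability, P(X > 8.0) = 0.35·0.449329 + 0.65·0.375 = 0.401015.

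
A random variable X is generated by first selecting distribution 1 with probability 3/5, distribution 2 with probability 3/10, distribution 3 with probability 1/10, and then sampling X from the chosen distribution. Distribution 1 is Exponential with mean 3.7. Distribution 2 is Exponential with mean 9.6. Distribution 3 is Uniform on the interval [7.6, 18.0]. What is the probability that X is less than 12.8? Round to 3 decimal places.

0.852

Conditional on each component, P(X < 12.8): 1: 0.968553; 2: 0.736403; 3: 0.5.
By total probability, P(X < 12.8) = 0.6·0.968553 + 0.3·0.736403 + 0.1·0.5 = 0.852053.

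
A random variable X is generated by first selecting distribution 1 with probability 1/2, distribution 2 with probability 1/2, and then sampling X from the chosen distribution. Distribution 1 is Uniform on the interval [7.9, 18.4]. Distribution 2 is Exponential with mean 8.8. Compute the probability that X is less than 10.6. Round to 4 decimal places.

0.4787

Conditional on each component, P(X < 10.6): 1: 0.257143; 2: 0.700172.
By total probability, P(X < 10.6) = 0.5·0.257143 + 0.5·0.700172 = 0.478657.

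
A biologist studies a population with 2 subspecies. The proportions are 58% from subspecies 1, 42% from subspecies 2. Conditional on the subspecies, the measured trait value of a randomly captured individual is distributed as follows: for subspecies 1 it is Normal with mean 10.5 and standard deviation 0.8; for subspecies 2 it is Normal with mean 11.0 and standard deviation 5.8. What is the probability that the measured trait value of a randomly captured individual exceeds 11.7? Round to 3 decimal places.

0.229

Conditional on each subspecies, P(X > 11.7): 1: 0.0668072; 2: 0.451968.
By total probability, P(X > 11.7) = 0.58·0.0668072 + 0.42·0.451968 = 0.228575.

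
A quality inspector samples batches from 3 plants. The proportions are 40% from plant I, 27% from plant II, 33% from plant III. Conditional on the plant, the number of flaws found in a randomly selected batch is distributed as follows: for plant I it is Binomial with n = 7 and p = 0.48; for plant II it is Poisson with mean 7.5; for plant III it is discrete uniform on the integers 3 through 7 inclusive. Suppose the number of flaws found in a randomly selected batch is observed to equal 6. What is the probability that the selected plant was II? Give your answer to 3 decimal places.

Likelihoods P(X=6 | ·): I: 0.0445193; II: 0.136718; III: 0.2.
Posterior ∝ prior × likelihood. Numerator for II: 0.27·0.136718 = 0.0369139.
Normalizing constant: 0.4·0.0445193 + 0.27·0.136718 + 0.33·0.2 = 0.120722.
P(II | observation) = 0.0369139 / 0.120722 = 0.305777.

0.306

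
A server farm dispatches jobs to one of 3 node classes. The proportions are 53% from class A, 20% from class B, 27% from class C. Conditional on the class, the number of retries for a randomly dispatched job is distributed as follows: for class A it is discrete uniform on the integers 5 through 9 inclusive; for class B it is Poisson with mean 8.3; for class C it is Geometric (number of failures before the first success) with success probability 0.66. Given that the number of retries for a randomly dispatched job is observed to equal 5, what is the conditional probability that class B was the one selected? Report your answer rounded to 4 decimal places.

0.1325

Likelihoods P(X=5 | ·): A: 0.2; B: 0.0815765; C: 0.00299874.
Posterior ∝ prior × likelihood. Numerator for B: 0.2·0.0815765 = 0.0163153.
Normalizing constant: 0.53·0.2 + 0.2·0.0815765 + 0.27·0.00299874 = 0.123125.
P(B | observation) = 0.0163153 / 0.123125 = 0.13251.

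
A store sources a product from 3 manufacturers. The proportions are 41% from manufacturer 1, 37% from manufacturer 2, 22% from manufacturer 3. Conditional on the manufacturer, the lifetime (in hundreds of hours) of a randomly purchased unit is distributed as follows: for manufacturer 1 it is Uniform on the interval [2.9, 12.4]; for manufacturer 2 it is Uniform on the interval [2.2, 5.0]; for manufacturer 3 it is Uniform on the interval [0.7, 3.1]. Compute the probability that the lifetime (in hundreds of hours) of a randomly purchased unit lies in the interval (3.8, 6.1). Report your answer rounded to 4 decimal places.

Conditional on each manufacturer, P(3.8 < X < 6.1): 1: 0.242105; 2: 0.428571; 3: 0.
By total probability, P(3.8 < X < 6.1) = 0.41·0.242105 + 0.37·0.428571 + 0.22·0 = 0.257835.

0.2578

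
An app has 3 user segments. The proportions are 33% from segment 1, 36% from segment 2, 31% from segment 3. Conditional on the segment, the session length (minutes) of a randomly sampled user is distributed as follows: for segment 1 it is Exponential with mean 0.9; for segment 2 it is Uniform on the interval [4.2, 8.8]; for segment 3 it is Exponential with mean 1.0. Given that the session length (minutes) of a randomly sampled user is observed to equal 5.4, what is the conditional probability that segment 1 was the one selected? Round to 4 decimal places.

0.0113

Likelihoods f(5.4 | ·): 1: 0.00275417; 2: 0.217391; 3: 0.00451658.
Posterior ∝ prior × likelihood. Numerator for 1: 0.33·0.00275417 = 0.000908876.
Normalizing constant: 0.33·0.00275417 + 0.36·0.217391 + 0.31·0.00451658 = 0.0805699.
P(1 | observation) = 0.000908876 / 0.0805699 = 0.0112806.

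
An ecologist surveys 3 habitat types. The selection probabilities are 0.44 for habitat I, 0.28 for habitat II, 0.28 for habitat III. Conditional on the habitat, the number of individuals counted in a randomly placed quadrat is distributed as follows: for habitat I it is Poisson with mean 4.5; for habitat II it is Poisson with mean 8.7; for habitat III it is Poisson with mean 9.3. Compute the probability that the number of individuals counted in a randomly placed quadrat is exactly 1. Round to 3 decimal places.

Conditional on each habitat, P(X = 1): I: 0.0499905; II: 0.0014493; III: 0.000850245.
By total probability, P(X = 1) = 0.44·0.0499905 + 0.28·0.0014493 + 0.28·0.000850245 = 0.0226397.

0.023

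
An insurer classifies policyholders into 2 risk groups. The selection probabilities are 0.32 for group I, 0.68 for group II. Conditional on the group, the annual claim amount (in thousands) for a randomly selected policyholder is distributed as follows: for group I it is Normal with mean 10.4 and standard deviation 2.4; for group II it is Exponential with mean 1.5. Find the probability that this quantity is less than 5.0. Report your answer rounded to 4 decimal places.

Conditional on each group, P(X < 5.0): I: 0.0122245; II: 0.964326.
By total probability, P(X < 5.0) = 0.32·0.0122245 + 0.68·0.964326 = 0.659654.

0.6597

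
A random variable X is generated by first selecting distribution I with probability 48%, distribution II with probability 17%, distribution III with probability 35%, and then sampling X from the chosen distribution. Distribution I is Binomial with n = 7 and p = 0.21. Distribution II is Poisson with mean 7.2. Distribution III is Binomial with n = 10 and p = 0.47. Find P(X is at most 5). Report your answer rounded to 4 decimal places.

0.7697

Conditional on each component, P(X ≤ 5): I: 0.999508; II: 0.275897; III: 0.694323.
By total probability, P(X ≤ 5) = 0.48·0.999508 + 0.17·0.275897 + 0.35·0.694323 = 0.769679.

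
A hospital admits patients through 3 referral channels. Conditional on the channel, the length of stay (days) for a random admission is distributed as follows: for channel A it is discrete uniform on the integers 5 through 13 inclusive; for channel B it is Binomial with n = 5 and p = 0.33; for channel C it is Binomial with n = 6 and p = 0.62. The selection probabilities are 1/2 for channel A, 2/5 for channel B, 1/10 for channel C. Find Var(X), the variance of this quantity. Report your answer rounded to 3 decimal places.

Per component, A: μ=9, E[X²]=87.6667; B: μ=1.65, E[X²]=3.828; C: μ=3.72, E[X²]=15.252.
E[X] = 0.5·9 + 0.4·1.65 + 0.1·3.72 = 5.532.
E[X²] = 0.5·87.6667 + 0.4·3.828 + 0.1·15.252 = 46.8897.
Var(X) = E[X²] − (E[X])² = 46.8897 − 30.603 = 16.2867.

16.287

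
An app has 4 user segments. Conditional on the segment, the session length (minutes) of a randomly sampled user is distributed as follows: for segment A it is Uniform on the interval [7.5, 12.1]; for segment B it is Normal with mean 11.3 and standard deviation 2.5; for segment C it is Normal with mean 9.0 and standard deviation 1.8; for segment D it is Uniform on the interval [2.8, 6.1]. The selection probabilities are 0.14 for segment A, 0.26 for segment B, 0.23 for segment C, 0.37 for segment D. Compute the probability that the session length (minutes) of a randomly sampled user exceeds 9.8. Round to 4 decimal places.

0.3342

Conditional on each segment, P(X > 9.8): A: 0.5; B: 0.725747; C: 0.328361; D: 0.
By total probability, P(X > 9.8) = 0.14·0.5 + 0.26·0.725747 + 0.23·0.328361 + 0.37·0 = 0.334217.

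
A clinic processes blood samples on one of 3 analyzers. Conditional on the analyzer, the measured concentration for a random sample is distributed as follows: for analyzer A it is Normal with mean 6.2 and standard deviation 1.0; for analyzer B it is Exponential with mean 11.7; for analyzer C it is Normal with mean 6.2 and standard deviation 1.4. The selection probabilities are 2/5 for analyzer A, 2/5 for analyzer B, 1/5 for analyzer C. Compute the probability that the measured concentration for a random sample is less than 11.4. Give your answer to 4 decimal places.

Conditional on each analyzer, P(X < 11.4): A: 1; B: 0.622566; C: 0.999898.
By total probability, P(X < 11.4) = 0.4·1 + 0.4·0.622566 + 0.2·0.999898 = 0.849006.

0.8490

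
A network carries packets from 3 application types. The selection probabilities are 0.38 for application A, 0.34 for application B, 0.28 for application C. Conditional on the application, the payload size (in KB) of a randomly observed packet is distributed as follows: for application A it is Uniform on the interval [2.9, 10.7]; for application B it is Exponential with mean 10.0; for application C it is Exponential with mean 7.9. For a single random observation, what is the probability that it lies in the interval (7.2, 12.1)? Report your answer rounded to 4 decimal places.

Conditional on each application, P(7.2 < X < 12.1): A: 0.448718; B: 0.188555; C: 0.185785.
By total probability, P(7.2 < X < 12.1) = 0.38·0.448718 + 0.34·0.188555 + 0.28·0.185785 = 0.286641.

0.2866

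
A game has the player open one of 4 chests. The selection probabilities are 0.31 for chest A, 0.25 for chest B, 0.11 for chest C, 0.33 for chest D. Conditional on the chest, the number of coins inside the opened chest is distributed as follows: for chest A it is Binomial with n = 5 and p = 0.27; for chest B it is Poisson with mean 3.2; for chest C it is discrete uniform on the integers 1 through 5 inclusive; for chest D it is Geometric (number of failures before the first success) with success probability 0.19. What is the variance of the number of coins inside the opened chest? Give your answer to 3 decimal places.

10.108

Per component, A: μ=1.35, E[X²]=2.808; B: μ=3.2, E[X²]=13.44; C: μ=3, E[X²]=11; D: μ=4.26316, E[X²]=40.6122.
E[X] = 0.31·1.35 + 0.25·3.2 + 0.11·3 + 0.33·4.26316 = 2.95534.
E[X²] = 0.31·2.808 + 0.25·13.44 + 0.11·11 + 0.33·40.6122 = 18.8425.
Var(X) = E[X²] − (E[X])² = 18.8425 − 8.73405 = 10.1085.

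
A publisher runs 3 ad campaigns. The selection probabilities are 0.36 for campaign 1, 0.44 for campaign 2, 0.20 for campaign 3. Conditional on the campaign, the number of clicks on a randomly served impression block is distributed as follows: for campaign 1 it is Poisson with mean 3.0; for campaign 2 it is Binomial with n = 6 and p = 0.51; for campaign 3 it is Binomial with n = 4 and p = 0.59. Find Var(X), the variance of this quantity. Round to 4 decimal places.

2.0064

Per component, 1: μ=3, E[X²]=12; 2: μ=3.06, E[X²]=10.863; 3: μ=2.36, E[X²]=6.5372.
E[X] = 0.36·3 + 0.44·3.06 + 0.2·2.36 = 2.8984.
E[X²] = 0.36·12 + 0.44·10.863 + 0.2·6.5372 = 10.4072.
Var(X) = E[X²] − (E[X])² = 10.4072 − 8.40072 = 2.00644.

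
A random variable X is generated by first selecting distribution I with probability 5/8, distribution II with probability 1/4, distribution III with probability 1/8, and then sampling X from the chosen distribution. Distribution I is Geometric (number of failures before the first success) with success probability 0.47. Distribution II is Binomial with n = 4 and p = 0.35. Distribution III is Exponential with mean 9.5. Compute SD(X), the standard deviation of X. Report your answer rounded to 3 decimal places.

4.533

Per component, I: μ=1.12766, E[X²]=3.67089; II: μ=1.4, E[X²]=2.87; III: μ=9.5, E[X²]=180.5.
E[X] = 0.625·1.12766 + 0.25·1.4 + 0.125·9.5 = 2.24229.
E[X²] = 0.625·3.67089 + 0.25·2.87 + 0.125·180.5 = 25.5743.
Var(X) = E[X²] − (E[X])² = 25.5743 − 5.02785 = 20.5465.
SD(X) = √20.5465 = 4.53282.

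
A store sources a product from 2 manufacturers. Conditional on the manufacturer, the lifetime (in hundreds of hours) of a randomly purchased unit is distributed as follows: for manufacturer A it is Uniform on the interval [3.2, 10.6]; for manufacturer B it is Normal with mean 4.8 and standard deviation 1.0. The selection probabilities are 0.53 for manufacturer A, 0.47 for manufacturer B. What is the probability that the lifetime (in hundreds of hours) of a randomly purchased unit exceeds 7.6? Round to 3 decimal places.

0.216

Conditional on each manufacturer, P(X > 7.6): A: 0.405405; B: 0.00255513.
By total probability, P(X > 7.6) = 0.53·0.405405 + 0.47·0.00255513 = 0.216066.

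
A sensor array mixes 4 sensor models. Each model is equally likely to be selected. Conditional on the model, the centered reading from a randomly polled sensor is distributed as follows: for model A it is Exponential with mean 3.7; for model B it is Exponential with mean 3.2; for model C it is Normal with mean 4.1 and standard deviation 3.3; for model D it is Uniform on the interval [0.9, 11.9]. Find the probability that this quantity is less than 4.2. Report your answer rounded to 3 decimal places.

0.555

Conditional on each model, P(X < 4.2): A: 0.678621; B: 0.730854; C: 0.512087; D: 0.3.
By total probability, P(X < 4.2) = 0.25·0.678621 + 0.25·0.730854 + 0.25·0.512087 + 0.25·0.3 = 0.555391.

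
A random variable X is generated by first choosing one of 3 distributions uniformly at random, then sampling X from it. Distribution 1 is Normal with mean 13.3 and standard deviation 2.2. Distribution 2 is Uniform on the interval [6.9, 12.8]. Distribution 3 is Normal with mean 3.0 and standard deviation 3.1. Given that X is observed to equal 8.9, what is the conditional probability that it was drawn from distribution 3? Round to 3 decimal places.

0.098

Likelihoods f(8.9 | ·): 1: 0.0245413; 2: 0.169492; 3: 0.0210369.
Posterior ∝ prior × likelihood. Numerator for 3: 0.333333·0.0210369 = 0.00701232.
Normalizing constant: 0.333333·0.0245413 + 0.333333·0.169492 + 0.333333·0.0210369 = 0.0716899.
P(3 | observation) = 0.00701232 / 0.0716899 = 0.0978145.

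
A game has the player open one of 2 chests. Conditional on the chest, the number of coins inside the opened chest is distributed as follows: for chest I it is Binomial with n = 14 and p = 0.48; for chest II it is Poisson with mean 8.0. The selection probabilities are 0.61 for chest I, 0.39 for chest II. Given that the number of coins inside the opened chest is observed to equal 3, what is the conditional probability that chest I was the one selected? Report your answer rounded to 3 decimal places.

0.623

Likelihoods P(X=3 | ·): I: 0.0302595; II: 0.0286261.
Posterior ∝ prior × likelihood. Numerator for I: 0.61·0.0302595 = 0.0184583.
Normalizing constant: 0.61·0.0302595 + 0.39·0.0286261 = 0.0296225.
P(I | observation) = 0.0184583 / 0.0296225 = 0.623118.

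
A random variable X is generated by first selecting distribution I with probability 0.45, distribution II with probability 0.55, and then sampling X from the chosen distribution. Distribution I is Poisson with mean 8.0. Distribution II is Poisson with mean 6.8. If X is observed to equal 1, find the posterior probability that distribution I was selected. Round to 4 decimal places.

0.2248

Likelihoods P(X=1 | ·): I: 0.0026837; II: 0.00757367.
Posterior ∝ prior × likelihood. Numerator for I: 0.45·0.0026837 = 0.00120767.
Normalizing constant: 0.45·0.0026837 + 0.55·0.00757367 = 0.00537318.
P(I | observation) = 0.00120767 / 0.00537318 = 0.224758.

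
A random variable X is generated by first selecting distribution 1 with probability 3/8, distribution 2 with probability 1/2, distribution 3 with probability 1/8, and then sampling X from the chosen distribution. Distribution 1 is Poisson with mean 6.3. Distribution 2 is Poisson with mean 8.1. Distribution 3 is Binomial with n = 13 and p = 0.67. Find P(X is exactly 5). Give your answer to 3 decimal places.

Conditional on each component, P(X = 5): 1: 0.151868; 2: 0.088198; 3: 0.0244379.
By total probability, P(X = 5) = 0.375·0.151868 + 0.5·0.088198 + 0.125·0.0244379 = 0.104104.

0.104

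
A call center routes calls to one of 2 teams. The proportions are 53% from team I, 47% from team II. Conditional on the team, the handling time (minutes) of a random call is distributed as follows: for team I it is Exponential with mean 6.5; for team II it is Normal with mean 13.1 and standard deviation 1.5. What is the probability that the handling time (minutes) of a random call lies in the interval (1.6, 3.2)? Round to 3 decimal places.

0.090

Conditional on each team, P(1.6 < X < 3.2): I: 0.170588; II: 2.05491e-11.
By total probability, P(1.6 < X < 3.2) = 0.53·0.170588 + 0.47·2.05491e-11 = 0.0904115.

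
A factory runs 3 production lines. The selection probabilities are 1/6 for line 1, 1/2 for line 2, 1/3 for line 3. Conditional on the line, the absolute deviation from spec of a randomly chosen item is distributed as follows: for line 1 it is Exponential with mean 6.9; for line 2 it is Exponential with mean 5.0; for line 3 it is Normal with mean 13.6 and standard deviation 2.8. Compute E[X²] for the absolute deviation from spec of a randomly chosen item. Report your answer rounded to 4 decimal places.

105.1367

For each component E[X²] = Var + (mean)², giving 1: 95.22; 2: 50; 3: 192.8.
Overall E[X²] = 0.166667·95.22 + 0.5·50 + 0.333333·192.8 = 105.137.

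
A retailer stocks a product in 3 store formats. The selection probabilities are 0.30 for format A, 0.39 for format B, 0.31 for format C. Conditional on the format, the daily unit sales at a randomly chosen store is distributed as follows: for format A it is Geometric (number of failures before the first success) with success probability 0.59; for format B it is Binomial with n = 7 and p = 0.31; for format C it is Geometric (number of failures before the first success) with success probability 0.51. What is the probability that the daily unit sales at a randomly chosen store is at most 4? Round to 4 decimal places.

0.9748

Conditional on each format, P(X ≤ 4): A: 0.988414; B: 0.966815; C: 0.971752.
By total probability, P(X ≤ 4) = 0.3·0.988414 + 0.39·0.966815 + 0.31·0.971752 = 0.974825.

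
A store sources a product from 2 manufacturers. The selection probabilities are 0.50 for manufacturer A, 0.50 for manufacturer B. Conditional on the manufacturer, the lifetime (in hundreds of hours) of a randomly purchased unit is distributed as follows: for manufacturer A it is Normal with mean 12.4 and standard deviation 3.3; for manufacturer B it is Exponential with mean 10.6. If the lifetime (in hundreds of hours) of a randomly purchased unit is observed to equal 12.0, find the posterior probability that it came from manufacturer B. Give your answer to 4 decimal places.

0.2022

Likelihoods f(12.0 | ·): A: 0.120007; B: 0.0304117.
Posterior ∝ prior × likelihood. Numerator for B: 0.5·0.0304117 = 0.0152058.
Normalizing constant: 0.5·0.120007 + 0.5·0.0304117 = 0.0752092.
P(B | observation) = 0.0152058 / 0.0752092 = 0.20218.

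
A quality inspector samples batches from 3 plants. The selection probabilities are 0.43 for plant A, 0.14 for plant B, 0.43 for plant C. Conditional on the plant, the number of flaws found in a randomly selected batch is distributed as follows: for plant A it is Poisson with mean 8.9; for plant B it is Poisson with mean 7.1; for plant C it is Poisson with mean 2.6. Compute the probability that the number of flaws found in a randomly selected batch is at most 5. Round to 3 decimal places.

Conditional on each plant, P(X ≤ 5): A: 0.1219; B: 0.288119; C: 0.950963.
By total probability, P(X ≤ 5) = 0.43·0.1219 + 0.14·0.288119 + 0.43·0.950963 = 0.501668.

0.502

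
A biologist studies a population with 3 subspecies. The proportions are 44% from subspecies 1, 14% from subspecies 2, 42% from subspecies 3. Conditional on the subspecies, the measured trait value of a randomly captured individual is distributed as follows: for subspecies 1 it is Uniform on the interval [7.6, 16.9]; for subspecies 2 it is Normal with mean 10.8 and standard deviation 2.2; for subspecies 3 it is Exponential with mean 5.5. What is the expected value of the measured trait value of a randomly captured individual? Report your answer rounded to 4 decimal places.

Component means — 1: 12.25; 2: 10.8; 3: 5.5.
E[X] = 0.44·12.25 + 0.14·10.8 + 0.42·5.5 = 9.212.

9.2120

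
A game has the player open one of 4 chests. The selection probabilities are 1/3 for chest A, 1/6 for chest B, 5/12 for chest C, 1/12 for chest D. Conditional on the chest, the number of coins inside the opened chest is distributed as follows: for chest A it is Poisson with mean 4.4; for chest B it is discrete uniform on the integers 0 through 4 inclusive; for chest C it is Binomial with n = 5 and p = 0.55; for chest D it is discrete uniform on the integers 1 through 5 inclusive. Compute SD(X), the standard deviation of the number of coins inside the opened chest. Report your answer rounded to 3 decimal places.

1.814

Per component, A: μ=4.4, E[X²]=23.76; B: μ=2, E[X²]=6; C: μ=2.75, E[X²]=8.8; D: μ=3, E[X²]=11.
E[X] = 0.333333·4.4 + 0.166667·2 + 0.416667·2.75 + 0.0833333·3 = 3.19583.
E[X²] = 0.333333·23.76 + 0.166667·6 + 0.416667·8.8 + 0.0833333·11 = 13.5033.
Var(X) = E[X²] − (E[X])² = 13.5033 − 10.2134 = 3.28998.
SD(X) = √3.28998 = 1.81383.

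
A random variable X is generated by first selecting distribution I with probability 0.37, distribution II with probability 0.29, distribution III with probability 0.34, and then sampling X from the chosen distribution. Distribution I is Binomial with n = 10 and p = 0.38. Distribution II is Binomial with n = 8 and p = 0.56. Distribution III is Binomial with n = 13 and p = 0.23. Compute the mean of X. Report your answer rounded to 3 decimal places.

3.722

Component means — I: 3.8; II: 4.48; III: 2.99.
E[X] = 0.37·3.8 + 0.29·4.48 + 0.34·2.99 = 3.7218.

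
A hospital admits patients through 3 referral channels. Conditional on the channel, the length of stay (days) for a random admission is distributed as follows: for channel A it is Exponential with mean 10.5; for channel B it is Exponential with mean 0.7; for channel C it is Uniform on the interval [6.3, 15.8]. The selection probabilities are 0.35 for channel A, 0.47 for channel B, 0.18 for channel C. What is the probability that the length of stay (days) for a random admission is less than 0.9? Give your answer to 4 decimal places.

0.3688

Conditional on each channel, P(X < 0.9): A: 0.0821436; B: 0.723547; C: 0.
By total probability, P(X < 0.9) = 0.35·0.0821436 + 0.47·0.723547 + 0.18·0 = 0.368817.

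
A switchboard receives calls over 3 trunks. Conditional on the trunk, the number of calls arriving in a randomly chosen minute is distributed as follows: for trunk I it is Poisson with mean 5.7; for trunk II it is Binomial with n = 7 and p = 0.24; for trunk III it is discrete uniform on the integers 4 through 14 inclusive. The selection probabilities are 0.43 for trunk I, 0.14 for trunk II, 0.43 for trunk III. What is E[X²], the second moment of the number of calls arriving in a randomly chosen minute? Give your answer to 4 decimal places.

For each component E[X²] = Var + (mean)², giving I: 38.19; II: 4.0992; III: 91.
Overall E[X²] = 0.43·38.19 + 0.14·4.0992 + 0.43·91 = 56.1256.

56.1256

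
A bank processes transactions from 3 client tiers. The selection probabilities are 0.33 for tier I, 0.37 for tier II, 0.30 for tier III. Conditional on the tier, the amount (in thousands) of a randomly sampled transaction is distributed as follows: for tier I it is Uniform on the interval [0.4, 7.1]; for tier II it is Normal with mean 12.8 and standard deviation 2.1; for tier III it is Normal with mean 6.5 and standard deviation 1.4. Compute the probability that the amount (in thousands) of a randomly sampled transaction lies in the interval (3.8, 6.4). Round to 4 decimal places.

Conditional on each tier, P(3.8 < X < 6.4): I: 0.38806; II: 0.0011442; III: 0.444636.
By total probability, P(3.8 < X < 6.4) = 0.33·0.38806 + 0.37·0.0011442 + 0.3·0.444636 = 0.261874.

0.2619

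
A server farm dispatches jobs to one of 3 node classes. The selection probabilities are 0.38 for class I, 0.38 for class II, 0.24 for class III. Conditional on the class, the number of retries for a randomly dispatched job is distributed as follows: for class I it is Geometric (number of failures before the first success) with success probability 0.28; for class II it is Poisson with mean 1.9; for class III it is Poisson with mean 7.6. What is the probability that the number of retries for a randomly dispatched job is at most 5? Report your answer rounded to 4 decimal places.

0.7574

Conditional on each class, P(X ≤ 5): I: 0.860686; II: 0.986781; III: 0.230681.
By total probability, P(X ≤ 5) = 0.38·0.860686 + 0.38·0.986781 + 0.24·0.230681 = 0.757401.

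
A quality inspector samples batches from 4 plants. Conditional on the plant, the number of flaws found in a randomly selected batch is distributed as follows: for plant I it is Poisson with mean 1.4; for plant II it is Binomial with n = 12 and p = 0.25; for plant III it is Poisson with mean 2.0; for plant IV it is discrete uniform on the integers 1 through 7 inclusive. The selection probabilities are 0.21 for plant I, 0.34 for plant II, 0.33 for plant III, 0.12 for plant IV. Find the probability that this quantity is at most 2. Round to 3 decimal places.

Conditional on each plant, P(X ≤ 2): I: 0.833498; II: 0.390675; III: 0.676676; IV: 0.285714.
By total probability, P(X ≤ 2) = 0.21·0.833498 + 0.34·0.390675 + 0.33·0.676676 + 0.12·0.285714 = 0.565453.

0.565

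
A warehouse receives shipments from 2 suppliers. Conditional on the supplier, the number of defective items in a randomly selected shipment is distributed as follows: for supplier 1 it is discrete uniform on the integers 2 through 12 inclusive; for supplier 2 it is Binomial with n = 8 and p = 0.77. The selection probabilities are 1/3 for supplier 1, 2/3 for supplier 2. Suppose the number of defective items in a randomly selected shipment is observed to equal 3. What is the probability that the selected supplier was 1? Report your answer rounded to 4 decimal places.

Likelihoods P(X=3 | ·): 1: 0.0909091; 2: 0.0164551.
Posterior ∝ prior × likelihood. Numerator for 1: 0.333333·0.0909091 = 0.030303.
Normalizing constant: 0.333333·0.0909091 + 0.666667·0.0164551 = 0.0412731.
P(1 | observation) = 0.030303 / 0.0412731 = 0.734208.

0.7342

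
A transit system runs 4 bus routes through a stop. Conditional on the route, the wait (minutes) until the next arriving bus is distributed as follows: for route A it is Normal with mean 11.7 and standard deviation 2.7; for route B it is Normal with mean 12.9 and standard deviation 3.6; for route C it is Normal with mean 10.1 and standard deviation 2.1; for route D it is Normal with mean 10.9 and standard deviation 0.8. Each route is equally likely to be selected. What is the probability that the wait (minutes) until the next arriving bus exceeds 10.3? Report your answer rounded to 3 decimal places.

0.675

Conditional on each route, P(X > 10.3): A: 0.697952; B: 0.764921; C: 0.462063; D: 0.773373.
By total probability, P(X > 10.3) = 0.25·0.697952 + 0.25·0.764921 + 0.25·0.462063 + 0.25·0.773373 = 0.674577.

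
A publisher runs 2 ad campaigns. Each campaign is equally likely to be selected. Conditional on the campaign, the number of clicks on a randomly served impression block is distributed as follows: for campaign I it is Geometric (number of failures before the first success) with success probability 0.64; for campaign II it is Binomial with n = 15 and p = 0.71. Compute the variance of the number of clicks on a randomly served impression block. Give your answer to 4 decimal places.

Per component, I: μ=0.5625, E[X²]=1.19531; II: μ=10.65, E[X²]=116.511.
E[X] = 0.5·0.5625 + 0.5·10.65 = 5.60625.
E[X²] = 0.5·1.19531 + 0.5·116.511 = 58.8532.
Var(X) = E[X²] − (E[X])² = 58.8532 − 31.43 = 27.4231.

27.4231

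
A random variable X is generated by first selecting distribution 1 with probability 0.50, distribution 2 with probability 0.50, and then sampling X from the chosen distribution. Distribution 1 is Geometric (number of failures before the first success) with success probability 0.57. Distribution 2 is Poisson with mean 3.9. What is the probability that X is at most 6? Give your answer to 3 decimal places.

Conditional on each component, P(X ≤ 6): 1: 0.997282; 2: 0.899483.
By total probability, P(X ≤ 6) = 0.5·0.997282 + 0.5·0.899483 = 0.948382.

0.948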